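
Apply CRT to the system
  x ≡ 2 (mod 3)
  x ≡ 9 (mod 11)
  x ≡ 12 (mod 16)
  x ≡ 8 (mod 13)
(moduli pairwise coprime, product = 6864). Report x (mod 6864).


Product of moduli M = 3 · 11 · 16 · 13 = 6864.
Merge one congruence at a time:
  Start: x ≡ 2 (mod 3).
  Combine with x ≡ 9 (mod 11); new modulus lcm = 33.
    Write x = 2 + 3·t and substitute into x ≡ 9 (mod 11): 3·t ≡ 9 − 2 = 7 (mod 11).
    The inverse of 3 mod 11 is 4 (since 3·4 = 12 = 1·11 + 1), so t ≡ 4·7 = 28 ≡ 6 (mod 11).
    Then x = 2 + 3·6 = 20, valid modulo lcm(3, 11) = 33: x ≡ 20 (mod 33).
  Combine with x ≡ 12 (mod 16); new modulus lcm = 528.
    Write x = 20 + 33·t and substitute into x ≡ 12 (mod 16): 33·t ≡ 12 − 20 = -8 (mod 16).
    Reduce coefficients mod 16: 1·t ≡ 8 (mod 16).
    So t ≡ 8 (mod 16).
    Then x = 20 + 33·8 = 284, valid modulo lcm(33, 16) = 528: x ≡ 284 (mod 528).
  Combine with x ≡ 8 (mod 13); new modulus lcm = 6864.
    Write x = 284 + 528·t and substitute into x ≡ 8 (mod 13): 528·t ≡ 8 − 284 = -276 (mod 13).
    Reduce coefficients mod 13: 8·t ≡ 10 (mod 13).
    The inverse of 8 mod 13 is 5 (since 8·5 = 40 = 3·13 + 1), so t ≡ 5·10 = 50 ≡ 11 (mod 13).
    Then x = 284 + 528·11 = 6092, valid modulo lcm(528, 13) = 6864: x ≡ 6092 (mod 6864).
Verify against each original: 6092 mod 3 = 2, 6092 mod 11 = 9, 6092 mod 16 = 12, 6092 mod 13 = 8.

x ≡ 6092 (mod 6864).


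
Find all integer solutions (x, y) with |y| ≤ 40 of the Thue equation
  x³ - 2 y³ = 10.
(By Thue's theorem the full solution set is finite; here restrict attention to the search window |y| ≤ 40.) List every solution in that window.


The equation is x³ - 2y³ = 10. For fixed y, x³ = 2·y³ + 10, so a solution requires the RHS to be a perfect cube.
Strategy: iterate y from -40 to 40, compute RHS = 2·y³ + 10, and check whether it is a (positive or negative) perfect cube.
Check small values of y:
  y = 0: RHS = 10 is not a perfect cube.
  y = 1: RHS = 12 is not a perfect cube.
  y = -1: RHS = 8 = (2)³ ⇒ x = 2 works.
  y = 2: RHS = 26 is not a perfect cube.
  y = -2: RHS = -6 is not a perfect cube.
  y = 3: RHS = 64 = (4)³ ⇒ x = 4 works.
  y = -3: RHS = -44 is not a perfect cube.
Continuing the search up to |y| = 40 finds no further solutions beyond those listed.
Collected solutions: (2, -1), (4, 3).

Solutions (with |y| ≤ 40): (2, -1), (4, 3).


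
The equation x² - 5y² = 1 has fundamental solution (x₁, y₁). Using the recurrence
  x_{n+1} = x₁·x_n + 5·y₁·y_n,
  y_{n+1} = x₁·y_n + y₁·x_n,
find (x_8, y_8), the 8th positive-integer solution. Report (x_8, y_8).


Step 1: Find the fundamental solution (x₁, y₁) of x² - 5y² = 1.
  Expand √5 as a continued fraction. a₀ = ⌊√5⌋ = 2; iterate m_{k+1} = d_k·a_k − m_k, d_{k+1} = (5 − m_{k+1}²)/d_k, a_{k+1} = ⌊(a₀ + m_{k+1})/d_{k+1}⌋ (starting m₀ = 0, d₀ = 1), with convergents p_k = a_k·p_{k-1} + p_{k-2}, q_k = a_k·q_{k-1} + q_{k-2} (p₋₁ = 1, q₋₁ = 0):
  k = 0: a₀ = 2; p₀/q₀ = 2/1; p₀² − 5·q₀² = 4 − 5 = -1.
  k = 1: m = 2, d = 1, a = ⌊(2 + 2)/1⌋ = 4; p/q = (4·2 + 1)/(4·1 + 0) = 9/4; p² − 5·q² = 81 − 80 = 1.
  The first convergent with p² − 5·q² = 1 gives the fundamental solution (x₁, y₁) = (9, 4).
Step 2: Apply the recurrence (x_{n+1}, y_{n+1}) = (x₁x_n + 5y₁y_n, x₁y_n + y₁x_n) repeatedly.
  From (x_1, y_1) = (9, 4): x_2 = 9·9 + 5·4·4 = 161; y_2 = 9·4 + 4·9 = 72.
  From (x_2, y_2) = (161, 72): x_3 = 9·161 + 5·4·72 = 2889; y_3 = 9·72 + 4·161 = 1292.
  From (x_3, y_3) = (2889, 1292): x_4 = 9·2889 + 5·4·1292 = 51841; y_4 = 9·1292 + 4·2889 = 23184.
  From (x_4, y_4) = (51841, 23184): x_5 = 9·51841 + 5·4·23184 = 930249; y_5 = 9·23184 + 4·51841 = 416020.
  From (x_5, y_5) = (930249, 416020): x_6 = 9·930249 + 5·4·416020 = 16692641; y_6 = 9·416020 + 4·930249 = 7465176.
  From (x_6, y_6) = (16692641, 7465176): x_7 = 9·16692641 + 5·4·7465176 = 299537289; y_7 = 9·7465176 + 4·16692641 = 133957148.
  From (x_7, y_7) = (299537289, 133957148): x_8 = 9·299537289 + 5·4·133957148 = 5374978561; y_8 = 9·133957148 + 4·299537289 = 2403763488.
Step 3: Verify x_8² - 5·y_8² = 28890394531209630721 - 28890394531209630720 = 1 (should be 1). ✓

(x_1, y_1) = (9, 4); (x_8, y_8) = (5374978561, 2403763488).


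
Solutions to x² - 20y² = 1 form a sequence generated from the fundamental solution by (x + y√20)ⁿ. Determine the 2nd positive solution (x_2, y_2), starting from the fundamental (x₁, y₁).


Step 1: Find the fundamental solution (x₁, y₁) of x² - 20y² = 1.
  Expand √20 as a continued fraction. a₀ = ⌊√20⌋ = 4; iterate m_{k+1} = d_k·a_k − m_k, d_{k+1} = (20 − m_{k+1}²)/d_k, a_{k+1} = ⌊(a₀ + m_{k+1})/d_{k+1}⌋ (starting m₀ = 0, d₀ = 1), with convergents p_k = a_k·p_{k-1} + p_{k-2}, q_k = a_k·q_{k-1} + q_{k-2} (p₋₁ = 1, q₋₁ = 0):
  k = 0: a₀ = 4; p₀/q₀ = 4/1; p₀² − 20·q₀² = 16 − 20 = -4.
  k = 1: m = 4, d = 4, a = ⌊(4 + 4)/4⌋ = 2; p/q = (2·4 + 1)/(2·1 + 0) = 9/2; p² − 20·q² = 81 − 80 = 1.
  The first convergent with p² − 20·q² = 1 gives the fundamental solution (x₁, y₁) = (9, 2).
Step 2: Apply the recurrence (x_{n+1}, y_{n+1}) = (x₁x_n + 20y₁y_n, x₁y_n + y₁x_n) repeatedly.
  From (x_1, y_1) = (9, 2): x_2 = 9·9 + 20·2·2 = 161; y_2 = 9·2 + 2·9 = 36.
Step 3: Verify x_2² - 20·y_2² = 25921 - 25920 = 1 (should be 1). ✓

(x_1, y_1) = (9, 2); (x_2, y_2) = (161, 36).


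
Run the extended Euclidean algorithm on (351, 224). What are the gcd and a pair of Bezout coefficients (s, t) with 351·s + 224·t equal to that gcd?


Euclidean algorithm on (351, 224) — divide until remainder is 0:
  351 = 1 · 224 + 127
  224 = 1 · 127 + 97
  127 = 1 · 97 + 30
  97 = 3 · 30 + 7
  30 = 4 · 7 + 2
  7 = 3 · 2 + 1
  2 = 2 · 1 + 0
gcd(351, 224) = 1.
Track Bezout coefficients alongside the remainders: start with r₀ = 351 = a·1 + b·0 (s = 1, t = 0) and r₁ = 224 = a·0 + b·1 (s = 0, t = 1); each new remainder r_{k+1} = r_{k-1} − q_k·r_k inherits s_{k+1} = s_{k-1} − q_k·s_k, t_{k+1} = t_{k-1} − q_k·t_k, so r_k = a·s_k + b·t_k at every step:
  q = 1: r = 127, s = 1 − 1·0 = 1, t = 0 − 1·1 = -1  (check: 351·1 + 224·(-1) = 127)
  q = 1: r = 97, s = 0 − 1·1 = -1, t = 1 − 1·(-1) = 2  (check: 351·(-1) + 224·2 = 97)
  q = 1: r = 30, s = 1 − 1·(-1) = 2, t = -1 − 1·2 = -3  (check: 351·2 + 224·(-3) = 30)
  q = 3: r = 7, s = -1 − 3·2 = -7, t = 2 − 3·(-3) = 11  (check: 351·(-7) + 224·11 = 7)
  q = 4: r = 2, s = 2 − 4·(-7) = 30, t = -3 − 4·11 = -47  (check: 351·30 + 224·(-47) = 2)
  q = 3: r = 1, s = -7 − 3·30 = -97, t = 11 − 3·(-47) = 152  (check: 351·(-97) + 224·152 = 1)
The row with r = 1 (the gcd) gives the Bezout coefficients s = -97, t = 152.
Result: 351 · (-97) + 224 · (152) = 1.

gcd(351, 224) = 1; s = -97, t = 152 (check: 351·(-97) + 224·152 = 1).


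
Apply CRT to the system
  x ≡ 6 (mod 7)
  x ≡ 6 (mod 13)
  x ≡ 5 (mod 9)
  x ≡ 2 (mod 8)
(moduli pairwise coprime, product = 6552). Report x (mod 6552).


Product of moduli M = 7 · 13 · 9 · 8 = 6552.
Merge one congruence at a time:
  Start: x ≡ 6 (mod 7).
  Combine with x ≡ 6 (mod 13); new modulus lcm = 91.
    Write x = 6 + 7·t and substitute into x ≡ 6 (mod 13): 7·t ≡ 6 − 6 = 0 (mod 13).
    The inverse of 7 mod 13 is 2 (since 7·2 = 14 = 1·13 + 1), so t ≡ 2·0 = 0 ≡ 0 (mod 13).
    Then x = 6 + 7·0 = 6, valid modulo lcm(7, 13) = 91: x ≡ 6 (mod 91).
  Combine with x ≡ 5 (mod 9); new modulus lcm = 819.
    Write x = 6 + 91·t and substitute into x ≡ 5 (mod 9): 91·t ≡ 5 − 6 = -1 (mod 9).
    Reduce coefficients mod 9: 1·t ≡ 8 (mod 9).
    So t ≡ 8 (mod 9).
    Then x = 6 + 91·8 = 734, valid modulo lcm(91, 9) = 819: x ≡ 734 (mod 819).
  Combine with x ≡ 2 (mod 8); new modulus lcm = 6552.
    Write x = 734 + 819·t and substitute into x ≡ 2 (mod 8): 819·t ≡ 2 − 734 = -732 (mod 8).
    Reduce coefficients mod 8: 3·t ≡ 4 (mod 8).
    The inverse of 3 mod 8 is 3 (since 3·3 = 9 = 1·8 + 1), so t ≡ 3·4 = 12 ≡ 4 (mod 8).
    Then x = 734 + 819·4 = 4010, valid modulo lcm(819, 8) = 6552: x ≡ 4010 (mod 6552).
Verify against each original: 4010 mod 7 = 6, 4010 mod 13 = 6, 4010 mod 9 = 5, 4010 mod 8 = 2.

x ≡ 4010 (mod 6552).


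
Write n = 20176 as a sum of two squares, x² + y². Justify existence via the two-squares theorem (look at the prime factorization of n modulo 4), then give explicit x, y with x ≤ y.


Step 1: Factor n = 20176 = 2^4 · 13 · 97.
Step 2: Check the mod-4 condition on each prime factor: 2 = 2 (special); 13 ≡ 1 (mod 4), exponent 1; 97 ≡ 1 (mod 4), exponent 1.
All primes ≡ 3 (mod 4) appear to even exponent (or don't appear), so by the two-squares theorem n IS expressible as a sum of two squares.
Step 3: Build a representation. Group n = k² · m with k = 4 and m = 13 · 97 = 1261 (a product of primes ≡ 1 (mod 4)); a representation of m scales to one of n via (k·x)² + (k·y)² = k²(x² + y²). Each prime p ≡ 1 (mod 4) is itself a sum of two squares; find a² by testing p − a² for a perfect square:
  13: 13 − 1² = 12, 13 − 2² = 9 = 3² ⇒ 13 = 2² + 3².
  97: 97 − 1² = 96, 97 − 2² = 93, 97 − 3² = 88, 97 − 4² = 81 = 9² ⇒ 97 = 4² + 9².
  Combine using the Brahmagupta–Fibonacci identity (a² + b²)(c² + d²) = (ac − bd)² + (ad + bc)² = (ac + bd)² + (ad − bc)²:
  13 · 97 = 1261: from (2² + 3²)(4² + 9²), take (2·4 − 3·9, 2·9 + 3·4) = (8 − 27, 18 + 12) = (-19, 30); dropping signs (only squares matter) gives (19, 30); check 19² + 30² = 361 + 900 = 1261 ✓.
  Scale by k = 4: (4·19, 4·30) = (76, 120).
Step 4: Order so x ≤ y and verify: 76² + 120² = 5776 + 14400 = 20176 = n. ✓

n = 20176 = 76² + 120² (one valid representation with x ≤ y).


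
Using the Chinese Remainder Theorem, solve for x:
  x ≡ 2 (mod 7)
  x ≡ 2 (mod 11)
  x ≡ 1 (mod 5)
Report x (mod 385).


Moduli 7, 11, 5 are pairwise coprime; by CRT there is a unique solution modulo M = 7 · 11 · 5 = 385.
Solve pairwise, accumulating the modulus:
  Start with x ≡ 2 (mod 7).
  Combine with x ≡ 2 (mod 11): since gcd(7, 11) = 1, we get a unique residue mod 77.
    Write x = 2 + 7·t and substitute into x ≡ 2 (mod 11): 7·t ≡ 2 − 2 = 0 (mod 11).
    The inverse of 7 mod 11 is 8 (since 7·8 = 56 = 5·11 + 1), so t ≡ 8·0 = 0 ≡ 0 (mod 11).
    Then x = 2 + 7·0 = 2, valid modulo lcm(7, 11) = 77: x ≡ 2 (mod 77).
  Combine with x ≡ 1 (mod 5): since gcd(77, 5) = 1, we get a unique residue mod 385.
    Write x = 2 + 77·t and substitute into x ≡ 1 (mod 5): 77·t ≡ 1 − 2 = -1 (mod 5).
    Reduce coefficients mod 5: 2·t ≡ 4 (mod 5).
    The inverse of 2 mod 5 is 3 (since 2·3 = 6 = 1·5 + 1), so t ≡ 3·4 = 12 ≡ 2 (mod 5).
    Then x = 2 + 77·2 = 156, valid modulo lcm(77, 5) = 385: x ≡ 156 (mod 385).
Verify: 156 mod 7 = 2 ✓, 156 mod 11 = 2 ✓, 156 mod 5 = 1 ✓.

x ≡ 156 (mod 385).


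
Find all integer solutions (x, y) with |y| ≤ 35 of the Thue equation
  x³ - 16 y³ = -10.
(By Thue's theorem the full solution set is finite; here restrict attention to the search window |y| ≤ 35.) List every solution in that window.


The equation is x³ - 16y³ = -10. For fixed y, x³ = 16·y³ − 10, so a solution requires the RHS to be a perfect cube.
Strategy: iterate y from -35 to 35, compute RHS = 16·y³ − 10, and check whether it is a (positive or negative) perfect cube.
Check small values of y:
  y = 0: RHS = -10 is not a perfect cube.
  y = 1: RHS = 6 is not a perfect cube.
  y = -1: RHS = -26 is not a perfect cube.
  y = 2: RHS = 118 is not a perfect cube.
  y = -2: RHS = -138 is not a perfect cube.
  y = 3: RHS = 422 is not a perfect cube.
  y = -3: RHS = -442 is not a perfect cube.
Continuing the search up to |y| = 35 finds no solutions either.
No (x, y) in the scanned range satisfies the equation.

No integer solutions with |y| ≤ 35.


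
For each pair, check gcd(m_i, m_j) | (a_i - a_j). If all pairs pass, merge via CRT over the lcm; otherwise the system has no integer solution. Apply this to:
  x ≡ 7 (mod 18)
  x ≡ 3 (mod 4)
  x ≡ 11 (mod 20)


Moduli 18, 4, 20 are not pairwise coprime, so CRT works modulo lcm(m_i) when all pairwise compatibility conditions hold.
Pairwise compatibility: gcd(m_i, m_j) must divide a_i - a_j for every pair.
Merge one congruence at a time:
  Start: x ≡ 7 (mod 18).
  Combine with x ≡ 3 (mod 4): gcd(18, 4) = 2; 3 - 7 = -4, which IS divisible by 2, so compatible.
    Write x = 7 + 18·t and substitute into x ≡ 3 (mod 4): 18·t ≡ 3 − 7 = -4 (mod 4).
    Divide the congruence (and modulus) by g = 2: 9·t ≡ -2 (mod 2).
    Reduce coefficients mod 2: 1·t ≡ 0 (mod 2).
    So t ≡ 0 (mod 2).
    Then x = 7 + 18·0 = 7, valid modulo lcm(18, 4) = 36: x ≡ 7 (mod 36).
  Combine with x ≡ 11 (mod 20): gcd(36, 20) = 4; 11 - 7 = 4, which IS divisible by 4, so compatible.
    Write x = 7 + 36·t and substitute into x ≡ 11 (mod 20): 36·t ≡ 11 − 7 = 4 (mod 20).
    Divide the congruence (and modulus) by g = 4: 9·t ≡ 1 (mod 5).
    Reduce coefficients mod 5: 4·t ≡ 1 (mod 5).
    The inverse of 4 mod 5 is 4 (since 4·4 = 16 = 3·5 + 1), so t ≡ 4·1 = 4 ≡ 4 (mod 5).
    Then x = 7 + 36·4 = 151, valid modulo lcm(36, 20) = 180: x ≡ 151 (mod 180).
Verify: 151 mod 18 = 7, 151 mod 4 = 3, 151 mod 20 = 11.

x ≡ 151 (mod 180).


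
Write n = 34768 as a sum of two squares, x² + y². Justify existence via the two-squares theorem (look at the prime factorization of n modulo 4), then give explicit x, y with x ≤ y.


Step 1: Factor n = 34768 = 2^4 · 41 · 53.
Step 2: Check the mod-4 condition on each prime factor: 2 = 2 (special); 41 ≡ 1 (mod 4), exponent 1; 53 ≡ 1 (mod 4), exponent 1.
All primes ≡ 3 (mod 4) appear to even exponent (or don't appear), so by the two-squares theorem n IS expressible as a sum of two squares.
Step 3: Build a representation. Group n = k² · m with k = 4 and m = 41 · 53 = 2173 (a product of primes ≡ 1 (mod 4)); a representation of m scales to one of n via (k·x)² + (k·y)² = k²(x² + y²). Each prime p ≡ 1 (mod 4) is itself a sum of two squares; find a² by testing p − a² for a perfect square:
  41: 41 − 1² = 40, 41 − 2² = 37, 41 − 3² = 32, 41 − 4² = 25 = 5² ⇒ 41 = 4² + 5².
  53: 53 − 1² = 52, 53 − 2² = 49 = 7² ⇒ 53 = 2² + 7².
  Combine using the Brahmagupta–Fibonacci identity (a² + b²)(c² + d²) = (ac − bd)² + (ad + bc)² = (ac + bd)² + (ad − bc)²:
  41 · 53 = 2173: from (4² + 5²)(2² + 7²), take (4·2 − 5·7, 4·7 + 5·2) = (8 − 35, 28 + 10) = (-27, 38); dropping signs (only squares matter) gives (27, 38); check 27² + 38² = 729 + 1444 = 2173 ✓.
  Scale by k = 4: (4·27, 4·38) = (108, 152).
Step 4: Order so x ≤ y and verify: 108² + 152² = 11664 + 23104 = 34768 = n. ✓

n = 34768 = 108² + 152² (one valid representation with x ≤ y).


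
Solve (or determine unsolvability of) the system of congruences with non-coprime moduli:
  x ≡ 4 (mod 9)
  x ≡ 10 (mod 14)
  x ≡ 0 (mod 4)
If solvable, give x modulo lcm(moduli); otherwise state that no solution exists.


Moduli 9, 14, 4 are not pairwise coprime, so CRT works modulo lcm(m_i) when all pairwise compatibility conditions hold.
Pairwise compatibility: gcd(m_i, m_j) must divide a_i - a_j for every pair.
Merge one congruence at a time:
  Start: x ≡ 4 (mod 9).
  Combine with x ≡ 10 (mod 14): gcd(9, 14) = 1; 10 - 4 = 6, which IS divisible by 1, so compatible.
    Write x = 4 + 9·t and substitute into x ≡ 10 (mod 14): 9·t ≡ 10 − 4 = 6 (mod 14).
    The inverse of 9 mod 14 is 11 (since 9·11 = 99 = 7·14 + 1), so t ≡ 11·6 = 66 ≡ 10 (mod 14).
    Then x = 4 + 9·10 = 94, valid modulo lcm(9, 14) = 126: x ≡ 94 (mod 126).
  Combine with x ≡ 0 (mod 4): gcd(126, 4) = 2; 0 - 94 = -94, which IS divisible by 2, so compatible.
    Write x = 94 + 126·t and substitute into x ≡ 0 (mod 4): 126·t ≡ 0 − 94 = -94 (mod 4).
    Divide the congruence (and modulus) by g = 2: 63·t ≡ -47 (mod 2).
    Reduce coefficients mod 2: 1·t ≡ 1 (mod 2).
    So t ≡ 1 (mod 2).
    Then x = 94 + 126·1 = 220, valid modulo lcm(126, 4) = 252: x ≡ 220 (mod 252).
Verify: 220 mod 9 = 4, 220 mod 14 = 10, 220 mod 4 = 0.

x ≡ 220 (mod 252).


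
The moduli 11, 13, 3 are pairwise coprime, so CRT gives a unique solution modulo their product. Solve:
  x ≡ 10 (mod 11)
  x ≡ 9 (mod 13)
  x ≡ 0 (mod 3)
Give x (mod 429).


Moduli 11, 13, 3 are pairwise coprime; by CRT there is a unique solution modulo M = 11 · 13 · 3 = 429.
Solve pairwise, accumulating the modulus:
  Start with x ≡ 10 (mod 11).
  Combine with x ≡ 9 (mod 13): since gcd(11, 13) = 1, we get a unique residue mod 143.
    Write x = 10 + 11·t and substitute into x ≡ 9 (mod 13): 11·t ≡ 9 − 10 = -1 (mod 13).
    Reduce coefficients mod 13: 11·t ≡ 12 (mod 13).
    The inverse of 11 mod 13 is 6 (since 11·6 = 66 = 5·13 + 1), so t ≡ 6·12 = 72 ≡ 7 (mod 13).
    Then x = 10 + 11·7 = 87, valid modulo lcm(11, 13) = 143: x ≡ 87 (mod 143).
  Combine with x ≡ 0 (mod 3): since gcd(143, 3) = 1, we get a unique residue mod 429.
    Write x = 87 + 143·t and substitute into x ≡ 0 (mod 3): 143·t ≡ 0 − 87 = -87 (mod 3).
    Reduce coefficients mod 3: 2·t ≡ 0 (mod 3).
    The inverse of 2 mod 3 is 2 (since 2·2 = 4 = 1·3 + 1), so t ≡ 2·0 = 0 ≡ 0 (mod 3).
    Then x = 87 + 143·0 = 87, valid modulo lcm(143, 3) = 429: x ≡ 87 (mod 429).
Verify: 87 mod 11 = 10 ✓, 87 mod 13 = 9 ✓, 87 mod 3 = 0 ✓.

x ≡ 87 (mod 429).


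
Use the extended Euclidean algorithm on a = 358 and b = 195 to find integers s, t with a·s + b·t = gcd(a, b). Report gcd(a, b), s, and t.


Euclidean algorithm on (358, 195) — divide until remainder is 0:
  358 = 1 · 195 + 163
  195 = 1 · 163 + 32
  163 = 5 · 32 + 3
  32 = 10 · 3 + 2
  3 = 1 · 2 + 1
  2 = 2 · 1 + 0
gcd(358, 195) = 1.
Track Bezout coefficients alongside the remainders: start with r₀ = 358 = a·1 + b·0 (s = 1, t = 0) and r₁ = 195 = a·0 + b·1 (s = 0, t = 1); each new remainder r_{k+1} = r_{k-1} − q_k·r_k inherits s_{k+1} = s_{k-1} − q_k·s_k, t_{k+1} = t_{k-1} − q_k·t_k, so r_k = a·s_k + b·t_k at every step:
  q = 1: r = 163, s = 1 − 1·0 = 1, t = 0 − 1·1 = -1  (check: 358·1 + 195·(-1) = 163)
  q = 1: r = 32, s = 0 − 1·1 = -1, t = 1 − 1·(-1) = 2  (check: 358·(-1) + 195·2 = 32)
  q = 5: r = 3, s = 1 − 5·(-1) = 6, t = -1 − 5·2 = -11  (check: 358·6 + 195·(-11) = 3)
  q = 10: r = 2, s = -1 − 10·6 = -61, t = 2 − 10·(-11) = 112  (check: 358·(-61) + 195·112 = 2)
  q = 1: r = 1, s = 6 − 1·(-61) = 67, t = -11 − 1·112 = -123  (check: 358·67 + 195·(-123) = 1)
The row with r = 1 (the gcd) gives the Bezout coefficients s = 67, t = -123.
Result: 358 · (67) + 195 · (-123) = 1.

gcd(358, 195) = 1; s = 67, t = -123 (check: 358·67 + 195·(-123) = 1).


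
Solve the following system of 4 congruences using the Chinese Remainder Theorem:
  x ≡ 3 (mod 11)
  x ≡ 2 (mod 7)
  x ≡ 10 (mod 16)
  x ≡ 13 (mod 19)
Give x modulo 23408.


Product of moduli M = 11 · 7 · 16 · 19 = 23408.
Merge one congruence at a time:
  Start: x ≡ 3 (mod 11).
  Combine with x ≡ 2 (mod 7); new modulus lcm = 77.
    Write x = 3 + 11·t and substitute into x ≡ 2 (mod 7): 11·t ≡ 2 − 3 = -1 (mod 7).
    Reduce coefficients mod 7: 4·t ≡ 6 (mod 7).
    The inverse of 4 mod 7 is 2 (since 4·2 = 8 = 1·7 + 1), so t ≡ 2·6 = 12 ≡ 5 (mod 7).
    Then x = 3 + 11·5 = 58, valid modulo lcm(11, 7) = 77: x ≡ 58 (mod 77).
  Combine with x ≡ 10 (mod 16); new modulus lcm = 1232.
    Write x = 58 + 77·t and substitute into x ≡ 10 (mod 16): 77·t ≡ 10 − 58 = -48 (mod 16).
    Reduce coefficients mod 16: 13·t ≡ 0 (mod 16).
    The inverse of 13 mod 16 is 5 (since 13·5 = 65 = 4·16 + 1), so t ≡ 5·0 = 0 ≡ 0 (mod 16).
    Then x = 58 + 77·0 = 58, valid modulo lcm(77, 16) = 1232: x ≡ 58 (mod 1232).
  Combine with x ≡ 13 (mod 19); new modulus lcm = 23408.
    Write x = 58 + 1232·t and substitute into x ≡ 13 (mod 19): 1232·t ≡ 13 − 58 = -45 (mod 19).
    Reduce coefficients mod 19: 16·t ≡ 12 (mod 19).
    The inverse of 16 mod 19 is 6 (since 16·6 = 96 = 5·19 + 1), so t ≡ 6·12 = 72 ≡ 15 (mod 19).
    Then x = 58 + 1232·15 = 18538, valid modulo lcm(1232, 19) = 23408: x ≡ 18538 (mod 23408).
Verify against each original: 18538 mod 11 = 3, 18538 mod 7 = 2, 18538 mod 16 = 10, 18538 mod 19 = 13.

x ≡ 18538 (mod 23408).


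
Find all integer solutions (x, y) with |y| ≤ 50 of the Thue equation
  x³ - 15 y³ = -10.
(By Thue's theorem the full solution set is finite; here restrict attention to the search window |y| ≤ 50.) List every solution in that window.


The equation is x³ - 15y³ = -10. For fixed y, x³ = 15·y³ − 10, so a solution requires the RHS to be a perfect cube.
Strategy: iterate y from -50 to 50, compute RHS = 15·y³ − 10, and check whether it is a (positive or negative) perfect cube.
Check small values of y:
  y = 0: RHS = -10 is not a perfect cube.
  y = 1: RHS = 5 is not a perfect cube.
  y = -1: RHS = -25 is not a perfect cube.
  y = 2: RHS = 110 is not a perfect cube.
  y = -2: RHS = -130 is not a perfect cube.
  y = 3: RHS = 395 is not a perfect cube.
  y = -3: RHS = -415 is not a perfect cube.
Continuing the search up to |y| = 50 finds no solutions either.
No (x, y) in the scanned range satisfies the equation.

No integer solutions with |y| ≤ 50.


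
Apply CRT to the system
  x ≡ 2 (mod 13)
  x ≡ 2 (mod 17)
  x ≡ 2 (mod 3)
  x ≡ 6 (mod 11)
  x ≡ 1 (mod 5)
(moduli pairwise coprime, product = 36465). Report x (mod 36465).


Product of moduli M = 13 · 17 · 3 · 11 · 5 = 36465.
Merge one congruence at a time:
  Start: x ≡ 2 (mod 13).
  Combine with x ≡ 2 (mod 17); new modulus lcm = 221.
    Write x = 2 + 13·t and substitute into x ≡ 2 (mod 17): 13·t ≡ 2 − 2 = 0 (mod 17).
    The inverse of 13 mod 17 is 4 (since 13·4 = 52 = 3·17 + 1), so t ≡ 4·0 = 0 ≡ 0 (mod 17).
    Then x = 2 + 13·0 = 2, valid modulo lcm(13, 17) = 221: x ≡ 2 (mod 221).
  Combine with x ≡ 2 (mod 3); new modulus lcm = 663.
    Write x = 2 + 221·t and substitute into x ≡ 2 (mod 3): 221·t ≡ 2 − 2 = 0 (mod 3).
    Reduce coefficients mod 3: 2·t ≡ 0 (mod 3).
    The inverse of 2 mod 3 is 2 (since 2·2 = 4 = 1·3 + 1), so t ≡ 2·0 = 0 ≡ 0 (mod 3).
    Then x = 2 + 221·0 = 2, valid modulo lcm(221, 3) = 663: x ≡ 2 (mod 663).
  Combine with x ≡ 6 (mod 11); new modulus lcm = 7293.
    Write x = 2 + 663·t and substitute into x ≡ 6 (mod 11): 663·t ≡ 6 − 2 = 4 (mod 11).
    Reduce coefficients mod 11: 3·t ≡ 4 (mod 11).
    The inverse of 3 mod 11 is 4 (since 3·4 = 12 = 1·11 + 1), so t ≡ 4·4 = 16 ≡ 5 (mod 11).
    Then x = 2 + 663·5 = 3317, valid modulo lcm(663, 11) = 7293: x ≡ 3317 (mod 7293).
  Combine with x ≡ 1 (mod 5); new modulus lcm = 36465.
    Write x = 3317 + 7293·t and substitute into x ≡ 1 (mod 5): 7293·t ≡ 1 − 3317 = -3316 (mod 5).
    Reduce coefficients mod 5: 3·t ≡ 4 (mod 5).
    The inverse of 3 mod 5 is 2 (since 3·2 = 6 = 1·5 + 1), so t ≡ 2·4 = 8 ≡ 3 (mod 5).
    Then x = 3317 + 7293·3 = 25196, valid modulo lcm(7293, 5) = 36465: x ≡ 25196 (mod 36465).
Verify against each original: 25196 mod 13 = 2, 25196 mod 17 = 2, 25196 mod 3 = 2, 25196 mod 11 = 6, 25196 mod 5 = 1.

x ≡ 25196 (mod 36465).


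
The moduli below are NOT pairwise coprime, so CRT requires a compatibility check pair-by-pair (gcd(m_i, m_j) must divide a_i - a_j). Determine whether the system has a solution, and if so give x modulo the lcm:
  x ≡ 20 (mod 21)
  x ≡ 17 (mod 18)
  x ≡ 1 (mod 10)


Moduli 21, 18, 10 are not pairwise coprime, so CRT works modulo lcm(m_i) when all pairwise compatibility conditions hold.
Pairwise compatibility: gcd(m_i, m_j) must divide a_i - a_j for every pair.
Merge one congruence at a time:
  Start: x ≡ 20 (mod 21).
  Combine with x ≡ 17 (mod 18): gcd(21, 18) = 3; 17 - 20 = -3, which IS divisible by 3, so compatible.
    Write x = 20 + 21·t and substitute into x ≡ 17 (mod 18): 21·t ≡ 17 − 20 = -3 (mod 18).
    Divide the congruence (and modulus) by g = 3: 7·t ≡ -1 (mod 6).
    Reduce coefficients mod 6: 1·t ≡ 5 (mod 6).
    So t ≡ 5 (mod 6).
    Then x = 20 + 21·5 = 125, valid modulo lcm(21, 18) = 126: x ≡ 125 (mod 126).
  Combine with x ≡ 1 (mod 10): gcd(126, 10) = 2; 1 - 125 = -124, which IS divisible by 2, so compatible.
    Write x = 125 + 126·t and substitute into x ≡ 1 (mod 10): 126·t ≡ 1 − 125 = -124 (mod 10).
    Divide the congruence (and modulus) by g = 2: 63·t ≡ -62 (mod 5).
    Reduce coefficients mod 5: 3·t ≡ 3 (mod 5).
    The inverse of 3 mod 5 is 2 (since 3·2 = 6 = 1·5 + 1), so t ≡ 2·3 = 6 ≡ 1 (mod 5).
    Then x = 125 + 126·1 = 251, valid modulo lcm(126, 10) = 630: x ≡ 251 (mod 630).
Verify: 251 mod 21 = 20, 251 mod 18 = 17, 251 mod 10 = 1.

x ≡ 251 (mod 630).


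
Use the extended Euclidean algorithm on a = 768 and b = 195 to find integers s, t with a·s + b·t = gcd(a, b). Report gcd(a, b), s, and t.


Euclidean algorithm on (768, 195) — divide until remainder is 0:
  768 = 3 · 195 + 183
  195 = 1 · 183 + 12
  183 = 15 · 12 + 3
  12 = 4 · 3 + 0
gcd(768, 195) = 3.
Track Bezout coefficients alongside the remainders: start with r₀ = 768 = a·1 + b·0 (s = 1, t = 0) and r₁ = 195 = a·0 + b·1 (s = 0, t = 1); each new remainder r_{k+1} = r_{k-1} − q_k·r_k inherits s_{k+1} = s_{k-1} − q_k·s_k, t_{k+1} = t_{k-1} − q_k·t_k, so r_k = a·s_k + b·t_k at every step:
  q = 3: r = 183, s = 1 − 3·0 = 1, t = 0 − 3·1 = -3  (check: 768·1 + 195·(-3) = 183)
  q = 1: r = 12, s = 0 − 1·1 = -1, t = 1 − 1·(-3) = 4  (check: 768·(-1) + 195·4 = 12)
  q = 15: r = 3, s = 1 − 15·(-1) = 16, t = -3 − 15·4 = -63  (check: 768·16 + 195·(-63) = 3)
The row with r = 3 (the gcd) gives the Bezout coefficients s = 16, t = -63.
Result: 768 · (16) + 195 · (-63) = 3.

gcd(768, 195) = 3; s = 16, t = -63 (check: 768·16 + 195·(-63) = 3).


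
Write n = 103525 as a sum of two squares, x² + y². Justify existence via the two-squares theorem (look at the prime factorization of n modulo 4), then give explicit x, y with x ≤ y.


Step 1: Factor n = 103525 = 5^2 · 41 · 101.
Step 2: Check the mod-4 condition on each prime factor: 5 ≡ 1 (mod 4), exponent 2; 41 ≡ 1 (mod 4), exponent 1; 101 ≡ 1 (mod 4), exponent 1.
All primes ≡ 3 (mod 4) appear to even exponent (or don't appear), so by the two-squares theorem n IS expressible as a sum of two squares.
Step 3: Build a representation. Group n = k² · m with k = 5 and m = 41 · 101 = 4141 (a product of primes ≡ 1 (mod 4)); a representation of m scales to one of n via (k·x)² + (k·y)² = k²(x² + y²). Each prime p ≡ 1 (mod 4) is itself a sum of two squares; find a² by testing p − a² for a perfect square:
  41: 41 − 1² = 40, 41 − 2² = 37, 41 − 3² = 32, 41 − 4² = 25 = 5² ⇒ 41 = 4² + 5².
  101: 101 − 1² = 100 = 10² ⇒ 101 = 1² + 10².
  Combine using the Brahmagupta–Fibonacci identity (a² + b²)(c² + d²) = (ac − bd)² + (ad + bc)² = (ac + bd)² + (ad − bc)²:
  41 · 101 = 4141: from (4² + 5²)(1² + 10²), take (4·1 − 5·10, 4·10 + 5·1) = (4 − 50, 40 + 5) = (-46, 45); dropping signs (only squares matter) gives (46, 45); check 46² + 45² = 2116 + 2025 = 4141 ✓.
  Scale by k = 5: (5·46, 5·45) = (230, 225).
Step 4: Order so x ≤ y and verify: 225² + 230² = 50625 + 52900 = 103525 = n. ✓

n = 103525 = 225² + 230² (one valid representation with x ≤ y).


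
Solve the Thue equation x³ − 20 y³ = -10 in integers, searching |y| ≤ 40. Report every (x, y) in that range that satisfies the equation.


The equation is x³ - 20y³ = -10. For fixed y, x³ = 20·y³ − 10, so a solution requires the RHS to be a perfect cube.
Strategy: iterate y from -40 to 40, compute RHS = 20·y³ − 10, and check whether it is a (positive or negative) perfect cube.
Check small values of y:
  y = 0: RHS = -10 is not a perfect cube.
  y = 1: RHS = 10 is not a perfect cube.
  y = -1: RHS = -30 is not a perfect cube.
  y = 2: RHS = 150 is not a perfect cube.
  y = -2: RHS = -170 is not a perfect cube.
  y = 3: RHS = 530 is not a perfect cube.
  y = -3: RHS = -550 is not a perfect cube.
Continuing the search up to |y| = 40 finds no solutions either.
No (x, y) in the scanned range satisfies the equation.

No integer solutions with |y| ≤ 40.


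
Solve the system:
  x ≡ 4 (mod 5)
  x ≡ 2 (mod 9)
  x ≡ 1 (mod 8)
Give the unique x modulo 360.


Moduli 5, 9, 8 are pairwise coprime; by CRT there is a unique solution modulo M = 5 · 9 · 8 = 360.
Solve pairwise, accumulating the modulus:
  Start with x ≡ 4 (mod 5).
  Combine with x ≡ 2 (mod 9): since gcd(5, 9) = 1, we get a unique residue mod 45.
    Write x = 4 + 5·t and substitute into x ≡ 2 (mod 9): 5·t ≡ 2 − 4 = -2 (mod 9).
    Reduce coefficients mod 9: 5·t ≡ 7 (mod 9).
    The inverse of 5 mod 9 is 2 (since 5·2 = 10 = 1·9 + 1), so t ≡ 2·7 = 14 ≡ 5 (mod 9).
    Then x = 4 + 5·5 = 29, valid modulo lcm(5, 9) = 45: x ≡ 29 (mod 45).
  Combine with x ≡ 1 (mod 8): since gcd(45, 8) = 1, we get a unique residue mod 360.
    Write x = 29 + 45·t and substitute into x ≡ 1 (mod 8): 45·t ≡ 1 − 29 = -28 (mod 8).
    Reduce coefficients mod 8: 5·t ≡ 4 (mod 8).
    The inverse of 5 mod 8 is 5 (since 5·5 = 25 = 3·8 + 1), so t ≡ 5·4 = 20 ≡ 4 (mod 8).
    Then x = 29 + 45·4 = 209, valid modulo lcm(45, 8) = 360: x ≡ 209 (mod 360).
Verify: 209 mod 5 = 4 ✓, 209 mod 9 = 2 ✓, 209 mod 8 = 1 ✓.

x ≡ 209 (mod 360).


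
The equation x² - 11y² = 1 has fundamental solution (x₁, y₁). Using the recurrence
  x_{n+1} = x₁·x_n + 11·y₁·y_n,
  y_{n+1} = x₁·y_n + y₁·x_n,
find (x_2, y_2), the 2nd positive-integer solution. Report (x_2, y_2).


Step 1: Find the fundamental solution (x₁, y₁) of x² - 11y² = 1.
  Expand √11 as a continued fraction. a₀ = ⌊√11⌋ = 3; iterate m_{k+1} = d_k·a_k − m_k, d_{k+1} = (11 − m_{k+1}²)/d_k, a_{k+1} = ⌊(a₀ + m_{k+1})/d_{k+1}⌋ (starting m₀ = 0, d₀ = 1), with convergents p_k = a_k·p_{k-1} + p_{k-2}, q_k = a_k·q_{k-1} + q_{k-2} (p₋₁ = 1, q₋₁ = 0):
  k = 0: a₀ = 3; p₀/q₀ = 3/1; p₀² − 11·q₀² = 9 − 11 = -2.
  k = 1: m = 3, d = 2, a = ⌊(3 + 3)/2⌋ = 3; p/q = (3·3 + 1)/(3·1 + 0) = 10/3; p² − 11·q² = 100 − 99 = 1.
  The first convergent with p² − 11·q² = 1 gives the fundamental solution (x₁, y₁) = (10, 3).
Step 2: Apply the recurrence (x_{n+1}, y_{n+1}) = (x₁x_n + 11y₁y_n, x₁y_n + y₁x_n) repeatedly.
  From (x_1, y_1) = (10, 3): x_2 = 10·10 + 11·3·3 = 199; y_2 = 10·3 + 3·10 = 60.
Step 3: Verify x_2² - 11·y_2² = 39601 - 39600 = 1 (should be 1). ✓

(x_1, y_1) = (10, 3); (x_2, y_2) = (199, 60).


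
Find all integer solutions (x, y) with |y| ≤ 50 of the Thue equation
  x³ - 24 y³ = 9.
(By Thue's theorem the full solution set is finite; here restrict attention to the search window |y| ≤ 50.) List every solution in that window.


The equation is x³ - 24y³ = 9. For fixed y, x³ = 24·y³ + 9, so a solution requires the RHS to be a perfect cube.
Strategy: iterate y from -50 to 50, compute RHS = 24·y³ + 9, and check whether it is a (positive or negative) perfect cube.
Check small values of y:
  y = 0: RHS = 9 is not a perfect cube.
  y = 1: RHS = 33 is not a perfect cube.
  y = -1: RHS = -15 is not a perfect cube.
  y = 2: RHS = 201 is not a perfect cube.
  y = -2: RHS = -183 is not a perfect cube.
  y = 3: RHS = 657 is not a perfect cube.
  y = -3: RHS = -639 is not a perfect cube.
Continuing the search up to |y| = 50 finds no solutions either.
No (x, y) in the scanned range satisfies the equation.

No integer solutions with |y| ≤ 50.


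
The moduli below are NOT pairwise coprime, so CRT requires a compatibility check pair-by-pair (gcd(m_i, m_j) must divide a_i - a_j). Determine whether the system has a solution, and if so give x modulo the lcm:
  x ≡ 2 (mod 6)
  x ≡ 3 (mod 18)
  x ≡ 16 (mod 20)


Moduli 6, 18, 20 are not pairwise coprime, so CRT works modulo lcm(m_i) when all pairwise compatibility conditions hold.
Pairwise compatibility: gcd(m_i, m_j) must divide a_i - a_j for every pair.
Merge one congruence at a time:
  Start: x ≡ 2 (mod 6).
  Combine with x ≡ 3 (mod 18): gcd(6, 18) = 6, and 3 - 2 = 1 is NOT divisible by 6.
    ⇒ system is inconsistent (no integer solution).

No solution (the system is inconsistent).


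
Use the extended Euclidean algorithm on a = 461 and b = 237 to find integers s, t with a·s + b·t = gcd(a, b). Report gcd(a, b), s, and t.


Euclidean algorithm on (461, 237) — divide until remainder is 0:
  461 = 1 · 237 + 224
  237 = 1 · 224 + 13
  224 = 17 · 13 + 3
  13 = 4 · 3 + 1
  3 = 3 · 1 + 0
gcd(461, 237) = 1.
Track Bezout coefficients alongside the remainders: start with r₀ = 461 = a·1 + b·0 (s = 1, t = 0) and r₁ = 237 = a·0 + b·1 (s = 0, t = 1); each new remainder r_{k+1} = r_{k-1} − q_k·r_k inherits s_{k+1} = s_{k-1} − q_k·s_k, t_{k+1} = t_{k-1} − q_k·t_k, so r_k = a·s_k + b·t_k at every step:
  q = 1: r = 224, s = 1 − 1·0 = 1, t = 0 − 1·1 = -1  (check: 461·1 + 237·(-1) = 224)
  q = 1: r = 13, s = 0 − 1·1 = -1, t = 1 − 1·(-1) = 2  (check: 461·(-1) + 237·2 = 13)
  q = 17: r = 3, s = 1 − 17·(-1) = 18, t = -1 − 17·2 = -35  (check: 461·18 + 237·(-35) = 3)
  q = 4: r = 1, s = -1 − 4·18 = -73, t = 2 − 4·(-35) = 142  (check: 461·(-73) + 237·142 = 1)
The row with r = 1 (the gcd) gives the Bezout coefficients s = -73, t = 142.
Result: 461 · (-73) + 237 · (142) = 1.

gcd(461, 237) = 1; s = -73, t = 142 (check: 461·(-73) + 237·142 = 1).


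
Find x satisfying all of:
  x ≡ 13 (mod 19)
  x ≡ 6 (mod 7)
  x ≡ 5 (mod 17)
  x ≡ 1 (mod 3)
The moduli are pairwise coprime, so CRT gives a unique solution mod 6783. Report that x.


Product of moduli M = 19 · 7 · 17 · 3 = 6783.
Merge one congruence at a time:
  Start: x ≡ 13 (mod 19).
  Combine with x ≡ 6 (mod 7); new modulus lcm = 133.
    Write x = 13 + 19·t and substitute into x ≡ 6 (mod 7): 19·t ≡ 6 − 13 = -7 (mod 7).
    Reduce coefficients mod 7: 5·t ≡ 0 (mod 7).
    The inverse of 5 mod 7 is 3 (since 5·3 = 15 = 2·7 + 1), so t ≡ 3·0 = 0 ≡ 0 (mod 7).
    Then x = 13 + 19·0 = 13, valid modulo lcm(19, 7) = 133: x ≡ 13 (mod 133).
  Combine with x ≡ 5 (mod 17); new modulus lcm = 2261.
    Write x = 13 + 133·t and substitute into x ≡ 5 (mod 17): 133·t ≡ 5 − 13 = -8 (mod 17).
    Reduce coefficients mod 17: 14·t ≡ 9 (mod 17).
    The inverse of 14 mod 17 is 11 (since 14·11 = 154 = 9·17 + 1), so t ≡ 11·9 = 99 ≡ 14 (mod 17).
    Then x = 13 + 133·14 = 1875, valid modulo lcm(133, 17) = 2261: x ≡ 1875 (mod 2261).
  Combine with x ≡ 1 (mod 3); new modulus lcm = 6783.
    Write x = 1875 + 2261·t and substitute into x ≡ 1 (mod 3): 2261·t ≡ 1 − 1875 = -1874 (mod 3).
    Reduce coefficients mod 3: 2·t ≡ 1 (mod 3).
    The inverse of 2 mod 3 is 2 (since 2·2 = 4 = 1·3 + 1), so t ≡ 2·1 = 2 ≡ 2 (mod 3).
    Then x = 1875 + 2261·2 = 6397, valid modulo lcm(2261, 3) = 6783: x ≡ 6397 (mod 6783).
Verify against each original: 6397 mod 19 = 13, 6397 mod 7 = 6, 6397 mod 17 = 5, 6397 mod 3 = 1.

x ≡ 6397 (mod 6783).


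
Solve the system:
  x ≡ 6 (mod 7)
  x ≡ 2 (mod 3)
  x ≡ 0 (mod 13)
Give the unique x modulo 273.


Moduli 7, 3, 13 are pairwise coprime; by CRT there is a unique solution modulo M = 7 · 3 · 13 = 273.
Solve pairwise, accumulating the modulus:
  Start with x ≡ 6 (mod 7).
  Combine with x ≡ 2 (mod 3): since gcd(7, 3) = 1, we get a unique residue mod 21.
    Write x = 6 + 7·t and substitute into x ≡ 2 (mod 3): 7·t ≡ 2 − 6 = -4 (mod 3).
    Reduce coefficients mod 3: 1·t ≡ 2 (mod 3).
    So t ≡ 2 (mod 3).
    Then x = 6 + 7·2 = 20, valid modulo lcm(7, 3) = 21: x ≡ 20 (mod 21).
  Combine with x ≡ 0 (mod 13): since gcd(21, 13) = 1, we get a unique residue mod 273.
    Write x = 20 + 21·t and substitute into x ≡ 0 (mod 13): 21·t ≡ 0 − 20 = -20 (mod 13).
    Reduce coefficients mod 13: 8·t ≡ 6 (mod 13).
    The inverse of 8 mod 13 is 5 (since 8·5 = 40 = 3·13 + 1), so t ≡ 5·6 = 30 ≡ 4 (mod 13).
    Then x = 20 + 21·4 = 104, valid modulo lcm(21, 13) = 273: x ≡ 104 (mod 273).
Verify: 104 mod 7 = 6 ✓, 104 mod 3 = 2 ✓, 104 mod 13 = 0 ✓.

x ≡ 104 (mod 273).


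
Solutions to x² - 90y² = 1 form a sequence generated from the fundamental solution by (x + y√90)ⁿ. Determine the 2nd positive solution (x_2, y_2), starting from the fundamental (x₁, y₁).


Step 1: Find the fundamental solution (x₁, y₁) of x² - 90y² = 1.
  Expand √90 as a continued fraction. a₀ = ⌊√90⌋ = 9; iterate m_{k+1} = d_k·a_k − m_k, d_{k+1} = (90 − m_{k+1}²)/d_k, a_{k+1} = ⌊(a₀ + m_{k+1})/d_{k+1}⌋ (starting m₀ = 0, d₀ = 1), with convergents p_k = a_k·p_{k-1} + p_{k-2}, q_k = a_k·q_{k-1} + q_{k-2} (p₋₁ = 1, q₋₁ = 0):
  k = 0: a₀ = 9; p₀/q₀ = 9/1; p₀² − 90·q₀² = 81 − 90 = -9.
  k = 1: m = 9, d = 9, a = ⌊(9 + 9)/9⌋ = 2; p/q = (2·9 + 1)/(2·1 + 0) = 19/2; p² − 90·q² = 361 − 360 = 1.
  The first convergent with p² − 90·q² = 1 gives the fundamental solution (x₁, y₁) = (19, 2).
Step 2: Apply the recurrence (x_{n+1}, y_{n+1}) = (x₁x_n + 90y₁y_n, x₁y_n + y₁x_n) repeatedly.
  From (x_1, y_1) = (19, 2): x_2 = 19·19 + 90·2·2 = 721; y_2 = 19·2 + 2·19 = 76.
Step 3: Verify x_2² - 90·y_2² = 519841 - 519840 = 1 (should be 1). ✓

(x_1, y_1) = (19, 2); (x_2, y_2) = (721, 76).


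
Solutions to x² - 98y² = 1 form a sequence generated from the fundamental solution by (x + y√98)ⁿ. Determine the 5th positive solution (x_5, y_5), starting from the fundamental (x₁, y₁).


Step 1: Find the fundamental solution (x₁, y₁) of x² - 98y² = 1.
  Expand √98 as a continued fraction. a₀ = ⌊√98⌋ = 9; iterate m_{k+1} = d_k·a_k − m_k, d_{k+1} = (98 − m_{k+1}²)/d_k, a_{k+1} = ⌊(a₀ + m_{k+1})/d_{k+1}⌋ (starting m₀ = 0, d₀ = 1), with convergents p_k = a_k·p_{k-1} + p_{k-2}, q_k = a_k·q_{k-1} + q_{k-2} (p₋₁ = 1, q₋₁ = 0):
  k = 0: a₀ = 9; p₀/q₀ = 9/1; p₀² − 98·q₀² = 81 − 98 = -17.
  k = 1: m = 9, d = 17, a = ⌊(9 + 9)/17⌋ = 1; p/q = (1·9 + 1)/(1·1 + 0) = 10/1; p² − 98·q² = 100 − 98 = 2.
  k = 2: m = 8, d = 2, a = ⌊(9 + 8)/2⌋ = 8; p/q = (8·10 + 9)/(8·1 + 1) = 89/9; p² − 98·q² = 7921 − 7938 = -17.
  k = 3: m = 8, d = 17, a = ⌊(9 + 8)/17⌋ = 1; p/q = (1·89 + 10)/(1·9 + 1) = 99/10; p² − 98·q² = 9801 − 9800 = 1.
  The first convergent with p² − 98·q² = 1 gives the fundamental solution (x₁, y₁) = (99, 10).
Step 2: Apply the recurrence (x_{n+1}, y_{n+1}) = (x₁x_n + 98y₁y_n, x₁y_n + y₁x_n) repeatedly.
  From (x_1, y_1) = (99, 10): x_2 = 99·99 + 98·10·10 = 19601; y_2 = 99·10 + 10·99 = 1980.
  From (x_2, y_2) = (19601, 1980): x_3 = 99·19601 + 98·10·1980 = 3880899; y_3 = 99·1980 + 10·19601 = 392030.
  From (x_3, y_3) = (3880899, 392030): x_4 = 99·3880899 + 98·10·392030 = 768398401; y_4 = 99·392030 + 10·3880899 = 77619960.
  From (x_4, y_4) = (768398401, 77619960): x_5 = 99·768398401 + 98·10·77619960 = 152139002499; y_5 = 99·77619960 + 10·768398401 = 15368360050.
Step 3: Verify x_5² - 98·y_5² = 23146276081390728245001 - 23146276081390728245000 = 1 (should be 1). ✓

(x_1, y_1) = (99, 10); (x_5, y_5) = (152139002499, 15368360050).


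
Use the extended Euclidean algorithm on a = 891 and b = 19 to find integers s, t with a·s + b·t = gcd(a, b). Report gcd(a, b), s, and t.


Euclidean algorithm on (891, 19) — divide until remainder is 0:
  891 = 46 · 19 + 17
  19 = 1 · 17 + 2
  17 = 8 · 2 + 1
  2 = 2 · 1 + 0
gcd(891, 19) = 1.
Track Bezout coefficients alongside the remainders: start with r₀ = 891 = a·1 + b·0 (s = 1, t = 0) and r₁ = 19 = a·0 + b·1 (s = 0, t = 1); each new remainder r_{k+1} = r_{k-1} − q_k·r_k inherits s_{k+1} = s_{k-1} − q_k·s_k, t_{k+1} = t_{k-1} − q_k·t_k, so r_k = a·s_k + b·t_k at every step:
  q = 46: r = 17, s = 1 − 46·0 = 1, t = 0 − 46·1 = -46  (check: 891·1 + 19·(-46) = 17)
  q = 1: r = 2, s = 0 − 1·1 = -1, t = 1 − 1·(-46) = 47  (check: 891·(-1) + 19·47 = 2)
  q = 8: r = 1, s = 1 − 8·(-1) = 9, t = -46 − 8·47 = -422  (check: 891·9 + 19·(-422) = 1)
The row with r = 1 (the gcd) gives the Bezout coefficients s = 9, t = -422.
Result: 891 · (9) + 19 · (-422) = 1.

gcd(891, 19) = 1; s = 9, t = -422 (check: 891·9 + 19·(-422) = 1).
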